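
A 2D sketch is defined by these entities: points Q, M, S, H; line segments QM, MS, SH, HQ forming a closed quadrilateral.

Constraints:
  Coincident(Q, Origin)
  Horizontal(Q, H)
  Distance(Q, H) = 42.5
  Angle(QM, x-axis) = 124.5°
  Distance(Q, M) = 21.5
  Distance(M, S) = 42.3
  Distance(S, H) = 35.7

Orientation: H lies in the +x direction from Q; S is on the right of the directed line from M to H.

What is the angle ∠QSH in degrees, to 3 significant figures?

93.8°

Q is at the origin; Q and H share the same y with |QH| = 42.5 and H in +x, so H = (42.5, 0). QM runs at 124.5° with |QM| = 21.5, so M = (-12.2, 17.7). S is determined by |MS| = 42.3 and |SH| = 35.7 together: it lies at the intersection of circle(M, 42.3) and circle(H, 35.7). With |MH| = 57.5, the foot of the radical line on MH is 33.2 from M and the perpendicular offset is √(42.3² − 33.2²) = 26.2. Taking the right-of-MH solution: S = (11.3, -17.4).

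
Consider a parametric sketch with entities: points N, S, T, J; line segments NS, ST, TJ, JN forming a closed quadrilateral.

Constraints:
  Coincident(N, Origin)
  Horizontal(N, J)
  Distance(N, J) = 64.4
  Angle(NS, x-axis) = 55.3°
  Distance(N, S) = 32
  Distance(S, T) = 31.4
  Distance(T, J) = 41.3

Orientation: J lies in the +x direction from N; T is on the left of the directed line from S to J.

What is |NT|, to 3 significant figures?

60.6

N is at the origin; NJ is horizontal with |NJ| = 64.4 and J in +x, so J = (64.4, 0). NS runs at 55.3° with |NS| = 32.0, so S = (18.2, 26.3). T is determined by |ST| = 31.4 and |TJ| = 41.3 together: it lies at the intersection of circle(S, 31.4) and circle(J, 41.3). With |SJ| = 53.2, the foot of the radical line on SJ is 19.8 from S and the perpendicular offset is √(31.4² − 19.8²) = 24.4. Taking the left-of-SJ solution: T = (47.5, 37.7).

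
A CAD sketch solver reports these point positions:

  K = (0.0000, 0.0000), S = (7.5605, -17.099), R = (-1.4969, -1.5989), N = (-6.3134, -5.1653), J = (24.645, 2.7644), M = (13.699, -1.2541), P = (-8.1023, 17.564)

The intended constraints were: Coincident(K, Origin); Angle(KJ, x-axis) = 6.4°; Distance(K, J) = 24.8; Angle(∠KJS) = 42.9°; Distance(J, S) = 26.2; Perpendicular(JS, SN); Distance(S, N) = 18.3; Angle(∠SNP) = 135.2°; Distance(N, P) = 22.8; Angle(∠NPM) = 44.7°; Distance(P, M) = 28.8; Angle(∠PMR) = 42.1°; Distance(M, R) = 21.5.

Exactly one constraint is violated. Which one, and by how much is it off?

Distance(M, R) = 21.5 — off by 6.30.

K = (0.00, 0.00) ✓; KJ at 6.400° ✓; |KJ| = 24.80 ✓; ∠KJS = 42.90° ✓; |JS| = 26.20 ✓; ∠(JS, SN) = 90.00° ✓; |SN| = 18.30 ✓; ∠SNP = 135.2° ✓; |NP| = 22.80 ✓; ∠NPM = 44.70° ✓; |PM| = 28.80 ✓; ∠PMR = 42.10° ✓; |MR| = 15.20 ✗.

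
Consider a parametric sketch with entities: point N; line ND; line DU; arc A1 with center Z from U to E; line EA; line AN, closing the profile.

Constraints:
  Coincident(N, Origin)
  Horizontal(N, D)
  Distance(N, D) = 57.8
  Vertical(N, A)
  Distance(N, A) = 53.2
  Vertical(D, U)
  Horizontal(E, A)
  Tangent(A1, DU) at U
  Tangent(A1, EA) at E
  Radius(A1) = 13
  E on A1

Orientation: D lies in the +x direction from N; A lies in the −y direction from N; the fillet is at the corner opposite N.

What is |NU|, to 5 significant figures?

70.405

N is at the origin; N and D share the same y with |ND| = 57.8 and D on the +x side, so D = (57.800, 0.0000). N and A share the same x with |NA| = 53.2 and A on the −y side, so A = (0.0000, -53.200). The virtual corner opposite N is at (57.800, -53.200). Tangency of A1 to DU means the radius ZU is perpendicular to DU and A1 meets EA tangentially, so ZE is at right angles to EA, with radius 13.0, so the center Z sits 13.0 in from both sides at Z = (44.800, -40.200). That places the tangent points at U = (57.800, -40.200) on DU and E = (44.800, -53.200) on EA. Then |NU| = |U − N| = 70.405.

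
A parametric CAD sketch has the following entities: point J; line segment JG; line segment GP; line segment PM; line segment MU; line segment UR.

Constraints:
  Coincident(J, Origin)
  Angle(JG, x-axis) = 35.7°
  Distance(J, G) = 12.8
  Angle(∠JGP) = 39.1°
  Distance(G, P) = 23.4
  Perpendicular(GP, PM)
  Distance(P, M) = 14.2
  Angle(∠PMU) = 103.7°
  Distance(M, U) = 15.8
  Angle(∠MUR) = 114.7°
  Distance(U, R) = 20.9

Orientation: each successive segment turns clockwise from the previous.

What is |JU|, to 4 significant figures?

10.05

J is at the origin; JG runs at 35.7° with length 12.8, so G = (10.39, 7.469). ∠JGP = 39.1° gives GP at -105.2° from the x-axis; with |GP| = 23.4, P = (4.259, -15.11). The perpendicularity gives PM at right angles to GP, so PM runs at 164.8°; with |PM| = 14.2, M = (-9.444, -11.39). ∠PMU = 103.7° gives MU at 88.50° from the x-axis; with |MU| = 15.8, U = (-9.030, 4.406). Then |JU| = |U − J| = 10.05.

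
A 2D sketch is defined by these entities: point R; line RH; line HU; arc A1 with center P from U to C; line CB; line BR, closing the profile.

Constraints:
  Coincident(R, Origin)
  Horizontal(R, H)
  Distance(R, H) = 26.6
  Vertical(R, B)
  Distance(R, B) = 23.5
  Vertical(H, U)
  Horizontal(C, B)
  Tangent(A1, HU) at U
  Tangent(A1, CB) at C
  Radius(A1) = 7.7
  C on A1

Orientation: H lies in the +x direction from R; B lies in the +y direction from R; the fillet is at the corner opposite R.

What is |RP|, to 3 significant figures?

24.6

R is at the origin; RH is horizontal with |RH| = 26.6 and H on the +x side, so H = (26.6, 0.00). RB is vertical with |RB| = 23.5 and B on the +y side, so B = (0.00, 23.5). The virtual corner opposite R is at (26.6, 23.5). The tangent condition forces PU to be normal to HU and since A1 is tangent to CB there, PC ⟂ CB, with radius 7.7, so the center P sits 7.7 in from both sides at P = (18.9, 15.8). Then |RP| = |P − R| = 24.6.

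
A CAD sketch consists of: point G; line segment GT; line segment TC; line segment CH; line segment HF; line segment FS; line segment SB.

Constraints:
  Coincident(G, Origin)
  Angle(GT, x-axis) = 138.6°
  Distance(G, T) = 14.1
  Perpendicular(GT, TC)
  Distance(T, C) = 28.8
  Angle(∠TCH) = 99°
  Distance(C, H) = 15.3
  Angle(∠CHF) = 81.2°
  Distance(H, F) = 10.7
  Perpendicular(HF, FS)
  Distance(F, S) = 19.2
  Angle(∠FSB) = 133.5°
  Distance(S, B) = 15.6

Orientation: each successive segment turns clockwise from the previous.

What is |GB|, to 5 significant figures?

42.919

HF is perpendicular to FS, so FS runs at 138.80°; with |FS| = 19.2, S = (-0.10691, 27.326). ∠FSB = 133.5° gives SB at 92.300° from the x-axis; with |SB| = 15.6, B = (-0.73297, 42.913). Then |GB| = |B − G| = 42.919.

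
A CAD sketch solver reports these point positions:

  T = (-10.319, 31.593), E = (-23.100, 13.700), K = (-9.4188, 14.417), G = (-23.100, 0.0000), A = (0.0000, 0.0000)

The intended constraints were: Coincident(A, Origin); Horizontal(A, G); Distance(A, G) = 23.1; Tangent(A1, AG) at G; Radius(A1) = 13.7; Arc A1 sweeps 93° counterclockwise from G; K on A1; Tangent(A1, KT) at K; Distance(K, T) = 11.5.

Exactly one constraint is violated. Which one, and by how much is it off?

Distance(K, T) = 11.5 — off by 5.70.

A = (0.00, 0.00) ✓; A.y = 0.00, G.y = 0.00 ✓; |AG| = 23.10 ✓; ∠(EG, GA) = 90.00° ✓; |EG| = 13.70 ✓; bearing(E→K) − bearing(E→G) = 93.00° ✓; |EK| = 13.70 ✓; ∠(EK, KT) = 90.00° ✓; |KT| = 17.20 ✗.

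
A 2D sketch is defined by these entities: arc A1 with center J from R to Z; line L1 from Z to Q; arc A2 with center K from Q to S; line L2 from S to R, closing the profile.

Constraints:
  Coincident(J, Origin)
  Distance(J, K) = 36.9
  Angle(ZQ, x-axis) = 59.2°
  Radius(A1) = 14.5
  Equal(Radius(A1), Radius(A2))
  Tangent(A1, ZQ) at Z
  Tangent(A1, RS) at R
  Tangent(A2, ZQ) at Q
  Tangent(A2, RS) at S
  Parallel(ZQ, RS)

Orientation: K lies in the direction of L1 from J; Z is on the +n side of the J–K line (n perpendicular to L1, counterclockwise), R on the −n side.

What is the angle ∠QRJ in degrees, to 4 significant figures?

51.84°

Tangency of A1 to both parallel lines with radius 14.5 puts Z and R at J ± 14.5·n: Z = (-12.45, 7.425), R = (12.45, -7.425). Equal radii place Q and S the same way about K: Q = K + 14.5·n = (6.439, 39.12), S = K − 14.5·n = (31.35, 24.27). Then cos ∠QRJ = RQ·RJ / (|RQ||RJ|), giving 51.84°.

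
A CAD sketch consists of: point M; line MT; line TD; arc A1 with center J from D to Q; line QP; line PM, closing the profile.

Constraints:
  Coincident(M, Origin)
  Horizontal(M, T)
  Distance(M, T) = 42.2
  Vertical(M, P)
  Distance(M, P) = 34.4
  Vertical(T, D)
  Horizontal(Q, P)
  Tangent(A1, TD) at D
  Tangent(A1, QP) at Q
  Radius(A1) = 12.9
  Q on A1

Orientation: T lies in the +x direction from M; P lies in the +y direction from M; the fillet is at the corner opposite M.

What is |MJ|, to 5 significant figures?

36.342

MP is vertical with |MP| = 34.4 and P on the +y side, so P = (0.0000, 34.400). The virtual corner opposite M is at (42.200, 34.400). Since A1 is tangent to TD there, JD ⟂ TD and A1 meets QP tangentially, so JQ is at right angles to QP, with radius 12.9, so the center J sits 12.9 in from both sides at J = (29.300, 21.500). Then |MJ| = |J − M| = 36.342.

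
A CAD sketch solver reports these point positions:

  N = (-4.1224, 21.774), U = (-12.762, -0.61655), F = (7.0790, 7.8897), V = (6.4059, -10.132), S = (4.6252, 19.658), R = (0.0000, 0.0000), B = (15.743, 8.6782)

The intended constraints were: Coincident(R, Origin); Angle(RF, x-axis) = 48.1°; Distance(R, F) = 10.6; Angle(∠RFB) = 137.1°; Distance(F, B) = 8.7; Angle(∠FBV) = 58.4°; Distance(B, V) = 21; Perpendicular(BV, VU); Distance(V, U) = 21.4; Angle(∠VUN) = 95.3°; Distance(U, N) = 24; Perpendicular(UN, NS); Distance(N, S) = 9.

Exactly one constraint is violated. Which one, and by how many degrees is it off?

Perpendicular(UN, NS) — off by 7.50°.

R = (0.00, 0.00) ✓; RF at 48.10° ✓; |RF| = 10.60 ✓; ∠RFB = 137.1° ✓; |FB| = 8.700 ✓; ∠FBV = 58.40° ✓; |BV| = 21.00 ✓; ∠(BV, VU) = 90.00° ✓; |VU| = 21.40 ✓; ∠VUN = 95.30° ✓; |UN| = 24.00 ✓; ∠(UN, NS) = 82.50° ✗; |NS| = 9.000 ✓.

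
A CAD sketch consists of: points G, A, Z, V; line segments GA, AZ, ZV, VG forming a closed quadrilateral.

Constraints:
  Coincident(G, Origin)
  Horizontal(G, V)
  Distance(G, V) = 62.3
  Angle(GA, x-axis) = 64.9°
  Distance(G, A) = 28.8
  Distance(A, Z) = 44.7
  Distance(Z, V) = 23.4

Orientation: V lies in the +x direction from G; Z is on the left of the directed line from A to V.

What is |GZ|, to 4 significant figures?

61.18

Checks: |AZ| = 44.70 ✓; |ZV| = 23.40 ✓.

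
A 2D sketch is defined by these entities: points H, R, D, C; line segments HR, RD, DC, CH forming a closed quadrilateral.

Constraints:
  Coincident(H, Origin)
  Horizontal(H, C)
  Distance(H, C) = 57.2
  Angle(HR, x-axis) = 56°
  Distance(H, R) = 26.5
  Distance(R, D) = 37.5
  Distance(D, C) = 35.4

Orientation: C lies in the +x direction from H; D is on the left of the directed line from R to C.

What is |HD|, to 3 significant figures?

60.9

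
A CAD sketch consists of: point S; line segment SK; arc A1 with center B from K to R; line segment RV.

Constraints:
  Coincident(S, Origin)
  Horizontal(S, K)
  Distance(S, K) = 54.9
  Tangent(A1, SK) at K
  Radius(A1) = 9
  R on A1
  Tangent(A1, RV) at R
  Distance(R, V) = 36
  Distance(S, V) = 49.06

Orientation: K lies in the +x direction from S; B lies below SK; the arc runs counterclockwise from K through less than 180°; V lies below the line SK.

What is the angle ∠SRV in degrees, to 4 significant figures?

71.01°

Checks: |BK| = 9.000 ✓; |BR| = 9.000 ✓; ∠(BR, RV) = 90.00° ✓; |RV| = 36.00 ✓; |SV| = 49.06 ✓.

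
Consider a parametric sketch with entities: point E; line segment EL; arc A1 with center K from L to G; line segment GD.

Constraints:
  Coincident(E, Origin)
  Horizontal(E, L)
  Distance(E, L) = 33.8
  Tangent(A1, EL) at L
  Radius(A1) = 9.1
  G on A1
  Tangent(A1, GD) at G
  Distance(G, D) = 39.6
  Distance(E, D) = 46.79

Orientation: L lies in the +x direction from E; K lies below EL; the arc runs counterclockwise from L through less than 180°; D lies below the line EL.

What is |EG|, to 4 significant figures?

25.91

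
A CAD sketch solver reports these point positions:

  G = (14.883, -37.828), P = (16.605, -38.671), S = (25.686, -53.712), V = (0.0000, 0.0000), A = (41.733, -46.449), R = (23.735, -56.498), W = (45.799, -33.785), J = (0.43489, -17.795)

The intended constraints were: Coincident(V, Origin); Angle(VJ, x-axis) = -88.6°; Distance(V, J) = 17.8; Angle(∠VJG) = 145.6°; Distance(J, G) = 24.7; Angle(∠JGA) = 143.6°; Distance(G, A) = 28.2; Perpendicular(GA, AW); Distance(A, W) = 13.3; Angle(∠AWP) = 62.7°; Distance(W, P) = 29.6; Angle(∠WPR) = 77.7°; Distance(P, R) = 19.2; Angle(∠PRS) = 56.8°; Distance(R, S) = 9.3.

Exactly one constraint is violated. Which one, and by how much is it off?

Distance(R, S) = 9.3 — off by 5.90.

V = (0.00, 0.00) ✓; VJ at -88.60° ✓; |VJ| = 17.80 ✓; ∠VJG = 145.6° ✓; |JG| = 24.70 ✓; ∠JGA = 143.6° ✓; |GA| = 28.20 ✓; ∠(GA, AW) = 90.00° ✓; |AW| = 13.30 ✓; ∠AWP = 62.70° ✓; |WP| = 29.60 ✓; ∠WPR = 77.70° ✓; |PR| = 19.20 ✓; ∠PRS = 56.80° ✓; |RS| = 3.401 ✗.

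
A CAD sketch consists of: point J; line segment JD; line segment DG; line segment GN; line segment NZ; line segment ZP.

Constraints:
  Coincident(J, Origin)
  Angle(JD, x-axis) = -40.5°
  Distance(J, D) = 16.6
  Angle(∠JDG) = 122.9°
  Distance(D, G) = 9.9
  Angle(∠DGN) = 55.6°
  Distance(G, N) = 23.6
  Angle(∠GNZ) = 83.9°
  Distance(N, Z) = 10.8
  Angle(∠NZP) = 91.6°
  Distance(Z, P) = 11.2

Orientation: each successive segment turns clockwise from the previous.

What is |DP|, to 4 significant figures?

5.940

∠GNZ = 83.9° gives NZ at 41.90° from the x-axis; with |NZ| = 10.8, Z = (1.814, 2.410). ∠NZP = 91.6° gives ZP at -46.50° from the x-axis; with |ZP| = 11.2, P = (9.523, -5.714). Then |DP| = |P − D| = 5.940.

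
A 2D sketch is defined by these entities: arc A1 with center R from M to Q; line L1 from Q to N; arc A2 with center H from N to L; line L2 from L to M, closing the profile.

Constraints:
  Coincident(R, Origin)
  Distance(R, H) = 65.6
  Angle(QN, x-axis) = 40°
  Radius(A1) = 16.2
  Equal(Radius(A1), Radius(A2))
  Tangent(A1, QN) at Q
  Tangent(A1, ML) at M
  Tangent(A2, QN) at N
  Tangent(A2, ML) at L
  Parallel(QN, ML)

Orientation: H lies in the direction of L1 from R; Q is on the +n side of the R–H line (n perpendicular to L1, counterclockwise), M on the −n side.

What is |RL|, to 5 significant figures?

67.571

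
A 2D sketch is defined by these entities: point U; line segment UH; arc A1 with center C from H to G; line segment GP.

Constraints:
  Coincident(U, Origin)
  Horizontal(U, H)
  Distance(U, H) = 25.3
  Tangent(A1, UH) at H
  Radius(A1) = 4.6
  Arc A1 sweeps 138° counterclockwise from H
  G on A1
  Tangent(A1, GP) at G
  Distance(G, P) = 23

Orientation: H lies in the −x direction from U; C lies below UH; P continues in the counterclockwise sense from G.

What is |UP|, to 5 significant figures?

25.987

U is at the origin; UH is horizontal with |UH| = 25.3 and H on the −x side, so H = (-25.300, 0.0000). Tangency of A1 to UH means the radius CH is perpendicular to UH, so C = H + (0, -4.6) = (-25.300, -4.6000). On A1, H sits at bearing 90° from C; a 138° counterclockwise sweep puts G at bearing 228°, so G = C + 4.6·(cos 228°, sin 228°) = (-28.378, -8.0185). A1 meets GP tangentially, so CG is at right angles to GP, so GP runs along (−sin 228°, cos 228°); with |GP| = 23.0, P = (-11.286, -23.408). Then |UP| = |P − U| = 25.987.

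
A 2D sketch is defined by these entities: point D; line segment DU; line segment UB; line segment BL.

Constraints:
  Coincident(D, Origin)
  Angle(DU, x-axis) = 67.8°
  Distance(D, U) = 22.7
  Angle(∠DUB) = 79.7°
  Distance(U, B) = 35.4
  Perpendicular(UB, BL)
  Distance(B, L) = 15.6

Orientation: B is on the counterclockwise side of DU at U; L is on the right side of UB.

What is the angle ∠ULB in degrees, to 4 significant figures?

66.22°

∠DUB = 79.7°, so UB runs at 67.8° + (180° − 79.7°) = 168.1° from the x-axis; with |UB| = 35.4, B = U + 35.4·(cos 168.1°, sin 168.1°) = (-26.06, 28.32). UB ⟂ BL; with |BL| = 15.6 on the right of UB, L = B + 15.6·(0.2062, 0.9785) = (-22.85, 43.58). Then cos ∠ULB = LU·LB / (|LU||LB|), giving 66.22°.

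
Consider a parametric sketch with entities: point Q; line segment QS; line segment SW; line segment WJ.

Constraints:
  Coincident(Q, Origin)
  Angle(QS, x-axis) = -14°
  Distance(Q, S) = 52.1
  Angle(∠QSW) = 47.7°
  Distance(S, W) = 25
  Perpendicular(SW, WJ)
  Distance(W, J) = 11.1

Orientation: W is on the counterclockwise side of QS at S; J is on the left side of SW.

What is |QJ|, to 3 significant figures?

29.2

∠QSW = 47.7°, so SW runs at -14.0° + (180° − 47.7°) = 118° from the x-axis; with |SW| = 25.0, W = S + 25.0·(cos 118°, sin 118°) = (38.7, 9.41). SW is perpendicular to WJ; with |WJ| = 11.1 on the left of SW, J = W + 11.1·(-0.880, -0.474) = (28.9, 4.15). Then |QJ| = |J − Q| = 29.2.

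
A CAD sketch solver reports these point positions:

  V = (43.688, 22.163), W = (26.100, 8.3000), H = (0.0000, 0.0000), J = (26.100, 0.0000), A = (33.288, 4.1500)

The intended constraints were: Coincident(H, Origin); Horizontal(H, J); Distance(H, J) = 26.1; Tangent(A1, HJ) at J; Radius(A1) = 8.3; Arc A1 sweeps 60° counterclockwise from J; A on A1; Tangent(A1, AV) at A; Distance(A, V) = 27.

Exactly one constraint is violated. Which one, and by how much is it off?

Distance(A, V) = 27 — off by 6.20.

H = (0.00, 0.00) ✓; H.y = 0.00, J.y = 0.00 ✓; |HJ| = 26.10 ✓; ∠(WJ, JH) = 90.00° ✓; |WJ| = 8.300 ✓; bearing(W→A) − bearing(W→J) = 60.00° ✓; |WA| = 8.300 ✓; ∠(WA, AV) = 90.00° ✓; |AV| = 20.80 ✗.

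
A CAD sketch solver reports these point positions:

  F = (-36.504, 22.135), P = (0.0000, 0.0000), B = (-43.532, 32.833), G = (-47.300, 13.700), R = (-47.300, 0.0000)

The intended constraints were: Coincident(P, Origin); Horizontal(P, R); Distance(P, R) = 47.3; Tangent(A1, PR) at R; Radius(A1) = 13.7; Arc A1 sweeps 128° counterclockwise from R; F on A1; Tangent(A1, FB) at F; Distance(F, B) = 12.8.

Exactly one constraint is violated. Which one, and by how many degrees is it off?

Tangent(A1, FB) at F — off by 4.70°.

P = (0.00, 0.00) ✓; P.y = 0.00, R.y = 0.00 ✓; |PR| = 47.30 ✓; ∠(GR, RP) = 90.00° ✓; |GR| = 13.70 ✓; bearing(G→F) − bearing(G→R) = 128.0° ✓; |GF| = 13.70 ✓; ∠(GF, FB) = 94.70° ✗; |FB| = 12.80 ✓.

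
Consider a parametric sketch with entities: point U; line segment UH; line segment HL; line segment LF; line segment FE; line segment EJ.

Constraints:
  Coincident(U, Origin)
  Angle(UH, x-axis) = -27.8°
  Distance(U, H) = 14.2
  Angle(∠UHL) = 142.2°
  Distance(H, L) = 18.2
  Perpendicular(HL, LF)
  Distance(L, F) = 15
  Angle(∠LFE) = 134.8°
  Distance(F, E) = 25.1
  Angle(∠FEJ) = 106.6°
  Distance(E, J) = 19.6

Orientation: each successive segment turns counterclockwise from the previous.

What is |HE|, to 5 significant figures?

32.689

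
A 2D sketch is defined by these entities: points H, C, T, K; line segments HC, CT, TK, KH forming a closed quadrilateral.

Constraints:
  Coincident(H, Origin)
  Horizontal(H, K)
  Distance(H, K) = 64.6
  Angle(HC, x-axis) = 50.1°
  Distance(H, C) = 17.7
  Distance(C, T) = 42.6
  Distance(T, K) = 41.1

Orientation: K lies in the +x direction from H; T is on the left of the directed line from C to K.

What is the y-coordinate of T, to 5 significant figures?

37.085

H is at the origin; HK is horizontal with |HK| = 64.6 and K in +x, so K = (64.6, 0). HC runs at 50.1° with |HC| = 17.7, so C = (11.354, 13.579). T is determined by |CT| = 42.6 and |TK| = 41.1 together: it lies at the intersection of circle(C, 42.6) and circle(K, 41.1). With |CK| = 54.950, the foot of the radical line on CK is 28.618 from C and the perpendicular offset is √(42.6² − 28.618²) = 31.556. Taking the left-of-CK solution: T = (46.882, 37.085).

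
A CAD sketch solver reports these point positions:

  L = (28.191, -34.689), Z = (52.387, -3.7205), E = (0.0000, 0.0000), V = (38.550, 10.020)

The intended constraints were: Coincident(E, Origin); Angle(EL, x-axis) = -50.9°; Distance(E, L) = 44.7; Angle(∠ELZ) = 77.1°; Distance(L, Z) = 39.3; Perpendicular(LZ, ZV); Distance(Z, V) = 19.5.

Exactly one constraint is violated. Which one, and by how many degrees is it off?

Perpendicular(LZ, ZV) — off by 6.80°.

E = (0.00, 0.00) ✓; EL at -50.90° ✓; |EL| = 44.70 ✓; ∠ELZ = 77.10° ✓; |LZ| = 39.30 ✓; ∠(LZ, ZV) = 83.20° ✗; |ZV| = 19.50 ✓.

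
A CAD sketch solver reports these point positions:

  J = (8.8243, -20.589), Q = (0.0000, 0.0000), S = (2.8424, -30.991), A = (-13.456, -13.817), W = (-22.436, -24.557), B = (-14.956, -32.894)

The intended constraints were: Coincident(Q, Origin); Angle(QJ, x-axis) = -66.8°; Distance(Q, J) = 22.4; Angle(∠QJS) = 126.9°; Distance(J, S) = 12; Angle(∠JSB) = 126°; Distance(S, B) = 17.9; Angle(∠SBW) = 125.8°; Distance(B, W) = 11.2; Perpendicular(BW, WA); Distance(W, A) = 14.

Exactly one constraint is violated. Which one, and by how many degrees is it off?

Perpendicular(BW, WA) — off by 8.20°.

Q = (0.00, 0.00) ✓; QJ at -66.80° ✓; |QJ| = 22.40 ✓; ∠QJS = 126.9° ✓; |JS| = 12.00 ✓; ∠JSB = 126.0° ✓; |SB| = 17.90 ✓; ∠SBW = 125.8° ✓; |BW| = 11.20 ✓; ∠(BW, WA) = 81.80° ✗; |WA| = 14.00 ✓.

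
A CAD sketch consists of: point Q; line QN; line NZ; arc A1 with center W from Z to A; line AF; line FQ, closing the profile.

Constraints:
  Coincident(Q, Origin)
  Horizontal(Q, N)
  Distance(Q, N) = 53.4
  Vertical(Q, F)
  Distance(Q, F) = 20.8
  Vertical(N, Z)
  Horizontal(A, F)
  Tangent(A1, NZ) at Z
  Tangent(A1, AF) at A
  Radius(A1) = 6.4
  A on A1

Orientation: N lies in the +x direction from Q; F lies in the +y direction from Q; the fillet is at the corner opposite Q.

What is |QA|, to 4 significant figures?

51.40

The virtual corner opposite Q is at (53.40, 20.80). The tangent condition forces WZ to be normal to NZ and since A1 is tangent to AF there, WA ⟂ AF, with radius 6.4, so the center W sits 6.4 in from both sides at W = (47.00, 14.40). That places the tangent points at Z = (53.40, 14.40) on NZ and A = (47.00, 20.80) on AF. Then |QA| = |A − Q| = 51.40.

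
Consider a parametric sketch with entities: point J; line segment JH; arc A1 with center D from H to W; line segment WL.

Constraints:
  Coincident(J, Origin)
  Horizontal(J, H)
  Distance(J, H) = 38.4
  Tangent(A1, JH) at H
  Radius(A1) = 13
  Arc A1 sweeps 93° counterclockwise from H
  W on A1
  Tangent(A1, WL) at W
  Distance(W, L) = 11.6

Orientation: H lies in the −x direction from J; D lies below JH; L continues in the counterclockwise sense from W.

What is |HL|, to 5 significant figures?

28.132

J is at the origin; J and H share the same y with |JH| = 38.4 and H on the −x side, so H = (-38.400, 0.0000). Since A1 is tangent to JH there, DH ⟂ JH, so D = H + (0, -13) = (-38.400, -13.000). On A1, H sits at bearing 90° from D; a 93° counterclockwise sweep puts W at bearing 183°, so W = D + 13.0·(cos 183°, sin 183°) = (-51.382, -13.680). Tangency of A1 to WL means the radius DW is perpendicular to WL, so WL runs along (−sin 183°, cos 183°); with |WL| = 11.6, L = (-50.775, -25.264). Then |HL| = |L − H| = 28.132.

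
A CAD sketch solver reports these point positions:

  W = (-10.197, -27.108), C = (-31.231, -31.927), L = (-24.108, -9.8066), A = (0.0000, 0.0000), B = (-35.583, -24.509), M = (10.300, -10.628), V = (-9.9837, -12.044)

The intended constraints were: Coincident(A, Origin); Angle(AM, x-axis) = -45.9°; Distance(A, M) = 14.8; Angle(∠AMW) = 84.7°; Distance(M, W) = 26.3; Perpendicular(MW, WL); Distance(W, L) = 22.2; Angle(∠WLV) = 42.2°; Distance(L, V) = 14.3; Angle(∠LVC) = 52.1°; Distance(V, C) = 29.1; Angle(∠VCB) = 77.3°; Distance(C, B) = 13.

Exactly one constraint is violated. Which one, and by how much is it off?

Distance(C, B) = 13 — off by 4.40.

A = (0.00, 0.00) ✓; AM at -45.90° ✓; |AM| = 14.80 ✓; ∠AMW = 84.70° ✓; |MW| = 26.30 ✓; ∠(MW, WL) = 90.00° ✓; |WL| = 22.20 ✓; ∠WLV = 42.20° ✓; |LV| = 14.30 ✓; ∠LVC = 52.10° ✓; |VC| = 29.10 ✓; ∠VCB = 77.30° ✓; |CB| = 8.600 ✗.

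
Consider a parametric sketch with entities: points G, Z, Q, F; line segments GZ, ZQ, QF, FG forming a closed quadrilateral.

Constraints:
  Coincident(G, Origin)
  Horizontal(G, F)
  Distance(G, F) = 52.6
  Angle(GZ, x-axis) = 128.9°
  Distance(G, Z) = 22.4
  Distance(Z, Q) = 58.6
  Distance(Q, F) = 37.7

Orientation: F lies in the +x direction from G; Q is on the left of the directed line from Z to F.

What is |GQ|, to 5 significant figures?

54.962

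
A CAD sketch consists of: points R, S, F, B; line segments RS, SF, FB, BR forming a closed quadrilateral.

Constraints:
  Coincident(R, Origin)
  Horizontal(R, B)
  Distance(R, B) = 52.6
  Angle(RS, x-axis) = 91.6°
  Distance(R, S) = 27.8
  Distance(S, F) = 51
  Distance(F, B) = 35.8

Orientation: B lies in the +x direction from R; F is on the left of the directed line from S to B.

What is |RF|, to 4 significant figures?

61.11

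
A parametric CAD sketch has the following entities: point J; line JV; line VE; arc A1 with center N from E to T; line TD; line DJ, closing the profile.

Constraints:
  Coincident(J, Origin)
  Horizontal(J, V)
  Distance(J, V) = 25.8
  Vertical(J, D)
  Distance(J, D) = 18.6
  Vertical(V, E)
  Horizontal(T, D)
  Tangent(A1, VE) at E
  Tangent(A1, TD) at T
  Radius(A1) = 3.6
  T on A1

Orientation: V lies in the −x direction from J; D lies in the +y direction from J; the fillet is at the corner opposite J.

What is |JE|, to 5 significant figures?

29.844

J is at the origin; JV is horizontal with |JV| = 25.8 and V on the −x side, so V = (-25.800, 0.0000). J and D share the same x with |JD| = 18.6 and D on the +y side, so D = (0.0000, 18.600). The virtual corner opposite J is at (-25.800, 18.600). Since A1 is tangent to VE there, NE ⟂ VE and since A1 is tangent to TD there, NT ⟂ TD, with radius 3.6, so the center N sits 3.6 in from both sides at N = (-22.200, 15.000). That places the tangent points at E = (-25.800, 15.000) on VE and T = (-22.200, 18.600) on TD. Then |JE| = |E − J| = 29.844.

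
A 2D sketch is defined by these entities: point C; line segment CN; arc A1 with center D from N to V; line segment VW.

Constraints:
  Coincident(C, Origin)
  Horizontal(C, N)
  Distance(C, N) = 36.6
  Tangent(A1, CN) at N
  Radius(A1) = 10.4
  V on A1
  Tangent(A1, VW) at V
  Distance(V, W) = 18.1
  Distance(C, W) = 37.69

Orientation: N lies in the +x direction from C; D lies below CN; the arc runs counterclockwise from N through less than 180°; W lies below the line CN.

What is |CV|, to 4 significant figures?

28.01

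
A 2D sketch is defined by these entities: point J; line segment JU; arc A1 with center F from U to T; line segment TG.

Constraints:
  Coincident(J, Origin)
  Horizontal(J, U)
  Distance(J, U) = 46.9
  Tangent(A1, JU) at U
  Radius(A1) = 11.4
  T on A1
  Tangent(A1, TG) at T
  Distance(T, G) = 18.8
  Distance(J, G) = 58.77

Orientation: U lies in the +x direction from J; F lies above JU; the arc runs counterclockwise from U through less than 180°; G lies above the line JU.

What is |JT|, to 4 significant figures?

59.40

J is at the origin; JU is horizontal with |JU| = 46.9 and U on the +x side, so U = (46.90, 0.000). The tangent condition forces FU to be normal to JU, so F = U + (0, 11.4) = (46.90, 11.40). Since FT ⟂ TG (tangency), |FG| = √(11.4² + 18.8²) = 21.99 regardless of where T sits on A1. So G lies on both circle(J, 58.77) and circle(F, 21.99); the above-JU intersection is G = (48.40, 33.34). T is the foot of the tangent from G: T = (57.03, 16.63).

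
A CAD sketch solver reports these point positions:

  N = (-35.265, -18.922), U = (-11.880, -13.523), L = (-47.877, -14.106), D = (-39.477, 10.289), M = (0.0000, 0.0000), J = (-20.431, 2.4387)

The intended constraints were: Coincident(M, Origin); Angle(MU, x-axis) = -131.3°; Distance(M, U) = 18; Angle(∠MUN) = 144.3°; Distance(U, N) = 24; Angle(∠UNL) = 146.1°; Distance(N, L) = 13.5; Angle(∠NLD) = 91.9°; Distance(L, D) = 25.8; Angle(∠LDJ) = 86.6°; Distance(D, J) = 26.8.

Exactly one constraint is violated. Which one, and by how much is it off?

Distance(D, J) = 26.8 — off by 6.20.

M = (0.00, 0.00) ✓; MU at -131.3° ✓; |MU| = 18.00 ✓; ∠MUN = 144.3° ✓; |UN| = 24.00 ✓; ∠UNL = 146.1° ✓; |NL| = 13.50 ✓; ∠NLD = 91.90° ✓; |LD| = 25.80 ✓; ∠LDJ = 86.60° ✓; |DJ| = 20.60 ✗.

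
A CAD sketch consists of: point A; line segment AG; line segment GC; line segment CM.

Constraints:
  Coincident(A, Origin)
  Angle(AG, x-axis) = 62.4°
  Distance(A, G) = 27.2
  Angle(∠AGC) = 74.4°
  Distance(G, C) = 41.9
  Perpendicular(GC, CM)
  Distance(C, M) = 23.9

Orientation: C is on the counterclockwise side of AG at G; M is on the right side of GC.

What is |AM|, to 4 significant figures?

60.88

∠AGC = 74.4°, so GC runs at 62.4° + (180° − 74.4°) = 168.0° from the x-axis; with |GC| = 41.9, C = G + 41.9·(cos 168.0°, sin 168.0°) = (-28.38, 32.82). GC is perpendicular to CM; with |CM| = 23.9 on the right of GC, M = C + 23.9·(0.2079, 0.9781) = (-23.41, 56.19). Then |AM| = |M − A| = 60.88.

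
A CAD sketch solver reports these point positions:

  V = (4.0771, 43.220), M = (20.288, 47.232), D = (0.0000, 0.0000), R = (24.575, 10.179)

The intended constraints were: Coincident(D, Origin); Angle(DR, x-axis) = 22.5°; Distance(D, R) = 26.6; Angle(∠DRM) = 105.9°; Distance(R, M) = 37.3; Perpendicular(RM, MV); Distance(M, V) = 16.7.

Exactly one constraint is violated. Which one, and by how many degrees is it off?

Perpendicular(RM, MV) — off by 7.30°.

D = (0.00, 0.00) ✓; DR at 22.50° ✓; |DR| = 26.60 ✓; ∠DRM = 105.9° ✓; |RM| = 37.30 ✓; ∠(RM, MV) = 97.30° ✗; |MV| = 16.70 ✓.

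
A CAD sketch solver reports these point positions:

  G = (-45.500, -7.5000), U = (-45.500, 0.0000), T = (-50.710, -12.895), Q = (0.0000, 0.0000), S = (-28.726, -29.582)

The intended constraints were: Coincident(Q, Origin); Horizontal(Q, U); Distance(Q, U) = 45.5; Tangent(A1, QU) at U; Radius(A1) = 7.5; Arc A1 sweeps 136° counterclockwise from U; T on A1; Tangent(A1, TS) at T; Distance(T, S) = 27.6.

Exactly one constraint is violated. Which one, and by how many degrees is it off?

Tangent(A1, TS) at T — off by 6.80°.

Q = (0.00, 0.00) ✓; Q.y = 0.00, U.y = 0.00 ✓; |QU| = 45.50 ✓; ∠(GU, UQ) = 90.00° ✓; |GU| = 7.500 ✓; bearing(G→T) − bearing(G→U) = 136.0° ✓; |GT| = 7.500 ✓; ∠(GT, TS) = 83.20° ✗; |TS| = 27.60 ✓.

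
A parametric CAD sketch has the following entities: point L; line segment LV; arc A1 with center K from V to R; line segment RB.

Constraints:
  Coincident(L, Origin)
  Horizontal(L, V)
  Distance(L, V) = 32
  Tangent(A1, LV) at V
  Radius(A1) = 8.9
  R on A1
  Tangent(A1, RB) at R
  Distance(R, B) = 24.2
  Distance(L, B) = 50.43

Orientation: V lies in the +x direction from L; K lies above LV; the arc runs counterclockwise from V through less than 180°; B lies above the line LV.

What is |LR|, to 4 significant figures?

42.07

Checks: |KV| = 8.900 ✓; |KR| = 8.900 ✓; ∠(KR, RB) = 90.00° ✓; |RB| = 24.20 ✓; |LB| = 50.43 ✓.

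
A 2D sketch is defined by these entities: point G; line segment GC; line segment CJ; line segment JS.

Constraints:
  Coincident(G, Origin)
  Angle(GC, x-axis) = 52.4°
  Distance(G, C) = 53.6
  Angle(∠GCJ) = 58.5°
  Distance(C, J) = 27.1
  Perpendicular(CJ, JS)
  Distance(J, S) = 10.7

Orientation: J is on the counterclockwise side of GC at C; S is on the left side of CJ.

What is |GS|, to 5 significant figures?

35.013

G is at the origin; GC runs at 52.4° with length 53.6, so C = 53.6·(cos 52.4°, sin 52.4°) = (32.704, 42.467). ∠GCJ = 58.5°, so CJ runs at 52.4° + (180° − 58.5°) = 173.90° from the x-axis; with |CJ| = 27.1, J = C + 27.1·(cos 173.90°, sin 173.90°) = (5.7572, 45.346). CJ ⟂ JS; with |JS| = 10.7 on the left of CJ, S = J + 10.7·(-0.10626, -0.99434) = (4.6202, 34.707). Then |GS| = |S − G| = 35.013.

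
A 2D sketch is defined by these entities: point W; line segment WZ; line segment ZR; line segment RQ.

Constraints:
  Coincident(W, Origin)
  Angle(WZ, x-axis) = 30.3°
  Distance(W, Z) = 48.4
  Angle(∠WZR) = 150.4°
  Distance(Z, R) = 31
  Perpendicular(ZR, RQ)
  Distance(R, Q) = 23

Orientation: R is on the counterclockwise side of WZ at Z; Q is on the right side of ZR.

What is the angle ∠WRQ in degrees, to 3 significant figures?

108°

∠WZR = 150.4°, so ZR runs at 30.3° + (180° − 150.4°) = 59.9° from the x-axis; with |ZR| = 31.0, R = Z + 31.0·(cos 59.9°, sin 59.9°) = (57.3, 51.2). The perpendicularity gives RQ at right angles to ZR; with |RQ| = 23.0 on the right of ZR, Q = R + 23.0·(0.865, -0.502) = (77.2, 39.7). Then cos ∠WRQ = RW·RQ / (|RW||RQ|), giving 108°.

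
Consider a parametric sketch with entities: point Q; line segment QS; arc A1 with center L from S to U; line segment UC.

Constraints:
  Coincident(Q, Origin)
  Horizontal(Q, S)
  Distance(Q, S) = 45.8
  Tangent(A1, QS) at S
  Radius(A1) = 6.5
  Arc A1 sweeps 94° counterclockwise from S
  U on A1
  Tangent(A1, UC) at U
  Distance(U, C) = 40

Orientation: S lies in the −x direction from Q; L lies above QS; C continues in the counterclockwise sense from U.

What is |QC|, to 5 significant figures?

62.995

Q is at the origin; Q and S share the same y with |QS| = 45.8 and S on the −x side, so S = (-45.800, 0.0000). The tangent condition forces LS to be normal to QS, so L = S + (0, 6.5) = (-45.800, 6.5000). On A1, S sits at bearing -90° from L; a 94° counterclockwise sweep puts U at bearing 4°, so U = L + 6.5·(cos 4°, sin 4°) = (-39.316, 6.9534). The tangent condition forces LU to be normal to UC, so UC runs along (−sin 4°, cos 4°); with |UC| = 40.0, C = (-42.106, 46.856). Then |QC| = |C − Q| = 62.995.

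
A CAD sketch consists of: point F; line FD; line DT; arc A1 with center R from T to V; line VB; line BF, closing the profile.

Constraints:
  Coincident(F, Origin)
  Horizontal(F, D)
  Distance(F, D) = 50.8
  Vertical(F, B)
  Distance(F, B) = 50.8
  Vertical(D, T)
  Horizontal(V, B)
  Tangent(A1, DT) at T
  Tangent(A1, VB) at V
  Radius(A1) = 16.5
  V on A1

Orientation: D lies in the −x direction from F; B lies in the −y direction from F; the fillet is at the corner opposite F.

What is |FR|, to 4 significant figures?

48.51

F and B share the same x with |FB| = 50.8 and B on the −y side, so B = (0.000, -50.80). The virtual corner opposite F is at (-50.80, -50.80). The tangent condition forces RT to be normal to DT and since A1 is tangent to VB there, RV ⟂ VB, with radius 16.5, so the center R sits 16.5 in from both sides at R = (-34.30, -34.30). Then |FR| = |R − F| = 48.51.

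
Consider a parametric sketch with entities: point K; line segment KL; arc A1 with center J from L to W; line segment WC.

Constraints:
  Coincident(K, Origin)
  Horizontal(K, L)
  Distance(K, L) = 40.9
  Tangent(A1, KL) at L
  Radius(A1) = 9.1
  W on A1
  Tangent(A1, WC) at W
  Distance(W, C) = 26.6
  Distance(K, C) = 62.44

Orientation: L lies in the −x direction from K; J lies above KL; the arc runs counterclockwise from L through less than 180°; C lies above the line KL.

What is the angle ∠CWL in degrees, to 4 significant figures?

114.3°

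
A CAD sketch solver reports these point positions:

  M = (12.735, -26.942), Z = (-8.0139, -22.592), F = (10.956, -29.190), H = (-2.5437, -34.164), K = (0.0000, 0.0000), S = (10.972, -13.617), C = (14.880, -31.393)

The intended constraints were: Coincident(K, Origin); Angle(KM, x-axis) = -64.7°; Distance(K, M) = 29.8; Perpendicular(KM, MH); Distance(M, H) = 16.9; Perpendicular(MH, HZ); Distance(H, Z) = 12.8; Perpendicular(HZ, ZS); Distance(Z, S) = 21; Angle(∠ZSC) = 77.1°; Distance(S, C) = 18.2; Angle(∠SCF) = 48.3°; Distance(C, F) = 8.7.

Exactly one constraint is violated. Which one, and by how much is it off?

Distance(C, F) = 8.7 — off by 4.20.

K = (0.00, 0.00) ✓; KM at -64.70° ✓; |KM| = 29.80 ✓; ∠(KM, MH) = 90.00° ✓; |MH| = 16.90 ✓; ∠(MH, HZ) = 90.00° ✓; |HZ| = 12.80 ✓; ∠(HZ, ZS) = 90.00° ✓; |ZS| = 21.00 ✓; ∠ZSC = 77.10° ✓; |SC| = 18.20 ✓; ∠SCF = 48.29° ✓; |CF| = 4.500 ✗.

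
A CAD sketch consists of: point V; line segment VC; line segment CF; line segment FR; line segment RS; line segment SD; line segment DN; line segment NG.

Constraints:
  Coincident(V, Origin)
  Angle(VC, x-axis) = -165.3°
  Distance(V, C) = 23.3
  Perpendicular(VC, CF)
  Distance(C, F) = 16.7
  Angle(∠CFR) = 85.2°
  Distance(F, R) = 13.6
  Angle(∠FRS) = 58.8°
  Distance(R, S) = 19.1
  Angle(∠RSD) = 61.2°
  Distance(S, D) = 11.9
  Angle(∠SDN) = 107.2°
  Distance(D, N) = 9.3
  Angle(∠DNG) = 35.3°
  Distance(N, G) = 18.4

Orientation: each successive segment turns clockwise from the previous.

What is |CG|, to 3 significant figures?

0.855

V is at the origin; VC runs at -165.3° with length 23.3, so C = (-22.5, -5.91). VC ⟂ CF, so CF runs at 105°; with |CF| = 16.7, F = (-26.8, 10.2). ∠CFR = 85.2° gives FR at 9.90° from the x-axis; with |FR| = 13.6, R = (-13.4, 12.6). ∠FRS = 58.8° gives RS at -111° from the x-axis; with |RS| = 19.1, S = (-20.3, -5.22). ∠RSD = 61.2° gives SD at 130° from the x-axis; with |SD| = 11.9, D = (-27.9, 3.91). ∠SDN = 107.2° gives DN at 57.1° from the x-axis; with |DN| = 9.3, N = (-22.9, 11.7). ∠DNG = 35.3° gives NG at -87.6° from the x-axis; with |NG| = 18.4, G = (-22.1, -6.66). Then |CG| = |G − C| = 0.855.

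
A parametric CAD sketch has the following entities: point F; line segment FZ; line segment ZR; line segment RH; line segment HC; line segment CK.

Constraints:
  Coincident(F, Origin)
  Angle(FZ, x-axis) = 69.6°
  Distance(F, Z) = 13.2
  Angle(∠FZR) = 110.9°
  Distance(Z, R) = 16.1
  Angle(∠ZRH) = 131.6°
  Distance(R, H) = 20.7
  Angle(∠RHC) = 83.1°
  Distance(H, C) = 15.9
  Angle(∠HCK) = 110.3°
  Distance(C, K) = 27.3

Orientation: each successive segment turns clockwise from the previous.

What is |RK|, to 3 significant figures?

23.4

F is at the origin; FZ runs at 69.6° with length 13.2, so Z = (4.60, 12.4). ∠FZR = 110.9° gives ZR at 0.500° from the x-axis; with |ZR| = 16.1, R = (20.7, 12.5). ∠ZRH = 131.6° gives RH at -47.9° from the x-axis; with |RH| = 20.7, H = (34.6, -2.85). ∠RHC = 83.1° gives HC at -145° from the x-axis; with |HC| = 15.9, C = (21.6, -12.0). ∠HCK = 110.3° gives CK at 146° from the x-axis; with |CK| = 27.3, K = (-0.913, 3.45). Then |RK| = |K − R| = 23.4.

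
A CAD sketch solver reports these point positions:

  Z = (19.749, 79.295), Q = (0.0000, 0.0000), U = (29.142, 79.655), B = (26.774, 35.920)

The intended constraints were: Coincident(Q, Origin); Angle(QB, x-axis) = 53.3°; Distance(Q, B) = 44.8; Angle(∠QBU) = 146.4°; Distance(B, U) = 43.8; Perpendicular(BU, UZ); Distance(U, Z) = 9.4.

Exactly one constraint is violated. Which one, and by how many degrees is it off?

Perpendicular(BU, UZ) — off by 5.29°.

Q = (0.00, 0.00) ✓; QB at 53.30° ✓; |QB| = 44.80 ✓; ∠QBU = 146.4° ✓; |BU| = 43.80 ✓; ∠(BU, UZ) = 95.29° ✗; |UZ| = 9.400 ✓.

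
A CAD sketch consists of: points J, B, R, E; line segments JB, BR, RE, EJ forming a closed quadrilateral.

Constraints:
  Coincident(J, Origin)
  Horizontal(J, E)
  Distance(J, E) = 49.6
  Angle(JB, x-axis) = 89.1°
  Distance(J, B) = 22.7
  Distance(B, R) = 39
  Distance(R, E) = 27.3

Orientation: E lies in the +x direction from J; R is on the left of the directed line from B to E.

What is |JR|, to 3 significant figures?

46.7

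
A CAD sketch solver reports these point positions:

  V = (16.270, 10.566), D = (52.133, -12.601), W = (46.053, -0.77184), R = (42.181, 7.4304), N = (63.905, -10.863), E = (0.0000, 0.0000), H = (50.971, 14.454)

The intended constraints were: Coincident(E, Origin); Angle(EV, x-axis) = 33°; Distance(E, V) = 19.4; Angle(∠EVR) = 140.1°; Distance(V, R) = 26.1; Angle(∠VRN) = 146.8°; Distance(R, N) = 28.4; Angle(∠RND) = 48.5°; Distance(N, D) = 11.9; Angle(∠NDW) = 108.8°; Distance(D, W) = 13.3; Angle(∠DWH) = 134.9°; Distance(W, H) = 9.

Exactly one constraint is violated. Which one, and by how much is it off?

Distance(W, H) = 9 — off by 7.00.

E = (0.00, 0.00) ✓; EV at 33.00° ✓; |EV| = 19.40 ✓; ∠EVR = 140.1° ✓; |VR| = 26.10 ✓; ∠VRN = 146.8° ✓; |RN| = 28.40 ✓; ∠RND = 48.50° ✓; |ND| = 11.90 ✓; ∠NDW = 108.8° ✓; |DW| = 13.30 ✓; ∠DWH = 134.9° ✓; |WH| = 16.00 ✗.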